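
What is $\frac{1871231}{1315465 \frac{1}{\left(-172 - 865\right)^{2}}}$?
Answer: $\frac{32987931299}{21565} \approx 1.5297 \cdot 10^{6}$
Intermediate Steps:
$\frac{1871231}{1315465 \frac{1}{\left(-172 - 865\right)^{2}}} = \frac{1871231}{1315465 \frac{1}{\left(-1037\right)^{2}}} = \frac{1871231}{1315465 \cdot \frac{1}{1075369}} = \frac{1871231}{\frac{21565}{17629}} = 1871231 \cdot \frac{17629}{21565} = \frac{32987931299}{21565}$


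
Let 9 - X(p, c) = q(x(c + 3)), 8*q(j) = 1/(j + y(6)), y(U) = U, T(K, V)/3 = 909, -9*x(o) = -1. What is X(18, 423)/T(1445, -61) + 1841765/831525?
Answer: 3278788657/1478118840 ≈ 2.2182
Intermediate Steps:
x(o) = ⅑ (x(o) = -⅑*(-1) = ⅑)
T(K, V) = 2727 (T(K, V) = 3*909 = 2727)
q(j) = 1/(8*(6 + j)) (q(j) = 1/(8*(j + 6)) = 1/(8*(6 + j)))
X(p, c) = 3951/440 (X(p, c) = 9 - 1/(8*(6 + ⅑)) = 9 - 1/(8*55/9) = 9 - 9/(8*55) = 9 - 1*9/440 = 9 - 9/440 = 3951/440)
X(18, 423)/T(1445, -61) + 1841765/831525 = (3951/440)/2727 + 1841765/831525 = (3951/440)*(1/2727) + 1841765*(1/831525) = 439/133320 + 368353/166305 = 3278788657/1478118840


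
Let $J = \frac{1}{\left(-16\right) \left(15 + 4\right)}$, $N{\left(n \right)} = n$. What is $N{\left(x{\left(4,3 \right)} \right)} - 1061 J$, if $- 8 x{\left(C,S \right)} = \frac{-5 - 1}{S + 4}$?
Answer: $\frac{7655}{2128} \approx 3.5973$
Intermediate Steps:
$x{\left(C,S \right)} = \frac{3}{4 \left(4 + S\right)}$ ($x{\left(C,S \right)} = - \frac{\left(-5 - 1\right) \frac{1}{S + 4}}{8} = - \frac{\left(-6\right) \frac{1}{4 + S}}{8} = \frac{3}{4 \left(4 + S\right)}$)
$J = - \frac{1}{304}$ ($J = \frac{1}{\left(-16\right) 19} = \frac{1}{-304} = - \frac{1}{304} \approx -0.0032895$)
$N{\left(x{\left(4,3 \right)} \right)} - 1061 J = \frac{3}{4 \left(4 + 3\right)} - - \frac{1061}{304} = \frac{3}{4 \cdot 7} + \frac{1061}{304} = \frac{3}{4} \cdot \frac{1}{7} + \frac{1061}{304} = \frac{3}{28} + \frac{1061}{304} = \frac{7655}{2128}$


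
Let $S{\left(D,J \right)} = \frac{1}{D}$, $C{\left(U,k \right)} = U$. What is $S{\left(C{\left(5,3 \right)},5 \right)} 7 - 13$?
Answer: $- \frac{58}{5} \approx -11.6$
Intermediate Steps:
$S{\left(C{\left(5,3 \right)},5 \right)} 7 - 13 = \frac{1}{5} \cdot 7 - 13 = \frac{7}{5} - 13 = - \frac{58}{5}$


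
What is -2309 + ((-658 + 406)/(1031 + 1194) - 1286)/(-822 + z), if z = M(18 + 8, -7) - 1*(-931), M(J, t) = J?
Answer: -696427477/300375 ≈ -2318.5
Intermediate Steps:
z = 957 (z = (18 + 8) - 1*(-931) = 26 + 931 = 957)
-2309 + ((-658 + 406)/(1031 + 1194) - 1286)/(-822 + z) = -2309 + ((-658 + 406)/(1031 + 1194) - 1286)/(-822 + 957) = -2309 + (-252/2225 - 1286)/135 = -2309 + (-252*1/2225 - 1286)*(1/135) = -2309 + (-252/2225 - 1286)*(1/135) = -2309 - 2861602/2225*1/135 = -2309 - 2861602/300375 = -696427477/300375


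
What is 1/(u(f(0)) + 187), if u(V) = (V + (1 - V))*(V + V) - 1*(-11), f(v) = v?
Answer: 1/198 ≈ 0.0050505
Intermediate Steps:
u(V) = 11 + 2*V (u(V) = 1*(2*V) + 11 = 2*V + 11 = 11 + 2*V)
1/(u(f(0)) + 187) = 1/((11 + 2*0) + 187) = 1/((11 + 0) + 187) = 1/(11 + 187) = 1/198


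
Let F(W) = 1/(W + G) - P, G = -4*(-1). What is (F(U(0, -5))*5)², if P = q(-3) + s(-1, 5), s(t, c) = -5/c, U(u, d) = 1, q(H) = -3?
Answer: 441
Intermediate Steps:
G = 4
P = -4 (P = -3 - 5/5 = -3 - 5*⅕ = -3 - 1 = -4)
F(W) = 4 + 1/(4 + W) (F(W) = 1/(W + 4) - 1*(-4) = 1/(4 + W) + 4 = 4 + 1/(4 + W))
(F(U(0, -5))*5)² = (((17 + 4*1)/(4 + 1))*5)² = (((17 + 4)/5)*5)² = (((⅕)*21)*5)² = ((21/5)*5)² = 21² = 441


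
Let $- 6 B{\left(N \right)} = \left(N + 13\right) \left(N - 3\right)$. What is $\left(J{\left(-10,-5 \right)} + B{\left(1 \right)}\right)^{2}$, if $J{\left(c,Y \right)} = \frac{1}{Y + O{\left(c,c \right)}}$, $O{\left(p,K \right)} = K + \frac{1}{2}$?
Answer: $\frac{160000}{7569} \approx 21.139$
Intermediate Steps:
$O{\left(p,K \right)} = \frac{1}{2} + K$ ($O{\left(p,K \right)} = K + \frac{1}{2} = \frac{1}{2} + K$)
$B{\left(N \right)} = - \frac{\left(-3 + N\right) \left(13 + N\right)}{6}$ ($B{\left(N \right)} = - \frac{\left(N + 13\right) \left(N - 3\right)}{6} = - \frac{\left(13 + N\right) \left(-3 + N\right)}{6} = - \frac{\left(-3 + N\right) \left(13 + N\right)}{6}$)
$J{\left(c,Y \right)} = \frac{1}{\frac{1}{2} + Y + c}$ ($J{\left(c,Y \right)} = \frac{1}{Y + \left(\frac{1}{2} + c\right)} = \frac{1}{\frac{1}{2} + Y + c}$)
$\left(J{\left(-10,-5 \right)} + B{\left(1 \right)}\right)^{2} = \left(\frac{2}{1 + 2 \left(-5\right) + 2 \left(-10\right)} - \left(- \frac{29}{6} + \frac{1}{6}\right)\right)^{2} = \left(\frac{2}{1 - 10 - 20} - - \frac{14}{3}\right)^{2} = \left(\frac{2}{-29} - - \frac{14}{3}\right)^{2} = \left(2 \left(- \frac{1}{29}\right) + \frac{14}{3}\right)^{2} = \left(- \frac{2}{29} + \frac{14}{3}\right)^{2} = \left(\frac{400}{87}\right)^{2} = \frac{160000}{7569}$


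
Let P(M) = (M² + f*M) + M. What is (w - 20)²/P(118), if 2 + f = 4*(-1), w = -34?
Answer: 1458/6667 ≈ 0.21869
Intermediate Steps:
f = -6 (f = -2 + 4*(-1) = -2 - 4 = -6)
P(M) = M² - 5*M (P(M) = (M² - 6*M) + M = M² - 5*M)
(w - 20)²/P(118) = (-34 - 20)²/((118*(-5 + 118))) = (-54)²/((118*113)) = 2916/13334 = 2916*(1/13334) = 1458/6667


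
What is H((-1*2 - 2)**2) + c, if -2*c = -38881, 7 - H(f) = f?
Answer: 38863/2 ≈ 19432.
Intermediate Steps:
H(f) = 7 - f
c = 38881/2 (c = -1/2*(-38881) = 38881/2 ≈ 19441.)
H((-1*2 - 2)**2) + c = (7 - (-1*2 - 2)**2) + 38881/2 = (7 - (-2 - 2)**2) + 38881/2 = (7 - 1*(-4)**2) + 38881/2 = (7 - 1*16) + 38881/2 = (7 - 16) + 38881/2 = -9 + 38881/2 = 38863/2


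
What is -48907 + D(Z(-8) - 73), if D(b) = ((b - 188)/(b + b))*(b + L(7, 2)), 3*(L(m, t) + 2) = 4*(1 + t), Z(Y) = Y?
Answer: -7944185/162 ≈ -49038.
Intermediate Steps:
L(m, t) = -⅔ + 4*t/3 (L(m, t) = -2 + (4*(1 + t))/3 = -2 + (4 + 4*t)/3 = -2 + (4/3 + 4*t/3) = -⅔ + 4*t/3)
D(b) = (-188 + b)*(2 + b)/(2*b) (D(b) = ((b - 188)/(b + b))*(b + (-⅔ + (4/3)*2)) = ((-188 + b)/((2*b)))*(b + (-⅔ + 8/3)) = ((-188 + b)*(1/(2*b)))*(b + 2) = ((-188 + b)/(2*b))*(2 + b) = (-188 + b)*(2 + b)/(2*b))
-48907 + D(Z(-8) - 73) = -48907 + (-93 + (-8 - 73)/2 - 188/(-8 - 73)) = -48907 + (-93 + (½)*(-81) - 188/(-81)) = -48907 + (-93 - 81/2 - 188*(-1/81)) = -48907 + (-93 - 81/2 + 188/81) = -48907 - 21251/162 = -7944185/162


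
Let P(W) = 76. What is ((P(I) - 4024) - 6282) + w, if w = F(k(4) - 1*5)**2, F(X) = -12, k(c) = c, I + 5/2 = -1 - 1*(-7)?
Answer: -10086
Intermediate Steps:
I = 7/2 (I = -5/2 + (-1 - 1*(-7)) = -5/2 + (-1 + 7) = -5/2 + 6 = 7/2 ≈ 3.5000)
w = 144 (w = (-12)**2 = 144)
((P(I) - 4024) - 6282) + w = ((76 - 4024) - 6282) + 144 = (-3948 - 6282) + 144 = -10230 + 144 = -10086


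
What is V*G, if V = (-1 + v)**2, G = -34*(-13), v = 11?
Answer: 44200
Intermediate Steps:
G = 442
V = 100 (V = (-1 + 11)**2 = 10**2 = 100)
V*G = 100*442 = 44200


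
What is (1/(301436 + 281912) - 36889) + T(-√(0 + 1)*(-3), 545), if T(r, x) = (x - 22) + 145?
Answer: -21129447907/583348 ≈ -36221.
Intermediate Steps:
T(r, x) = 123 + x (T(r, x) = (-22 + x) + 145 = 123 + x)
(1/(301436 + 281912) - 36889) + T(-√(0 + 1)*(-3), 545) = (1/(301436 + 281912) - 36889) + (123 + 545) = (1/583348 - 36889) + 668 = -21519124371/583348 + 668 = -21129447907/583348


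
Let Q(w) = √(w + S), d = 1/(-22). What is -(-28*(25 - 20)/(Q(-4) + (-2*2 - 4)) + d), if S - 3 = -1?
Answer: (√2 - 3072*I)/(22*(√2 + 8*I)) ≈ -16.924 - 2.9998*I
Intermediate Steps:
S = 2 (S = 3 - 1 = 2)
d = -1/22 ≈ -0.045455
Q(w) = √(2 + w) (Q(w) = √(w + 2) = √(2 + w))
-(-28*(25 - 20)/(Q(-4) + (-2*2 - 4)) + d) = -(-28*(25 - 20)/(√(2 - 4) + (-2*2 - 4)) - 1/22) = -(-140/(√(-2) + (-4 - 4)) - 1/22) = -(-140/(I*√2 - 8) - 1/22) = -(-140/(-8 + I*√2) - 1/22) = -(-1/22 - 140/(-8 + I*√2)) = 1/22 + 140/(-8 + I*√2)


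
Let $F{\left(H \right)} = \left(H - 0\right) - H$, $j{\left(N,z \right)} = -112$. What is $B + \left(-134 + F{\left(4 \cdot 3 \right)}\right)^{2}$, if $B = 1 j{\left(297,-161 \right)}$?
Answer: $17844$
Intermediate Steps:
$B = -112$ ($B = 1 \left(-112\right) = -112$)
$F{\left(H \right)} = 0$ ($F{\left(H \right)} = \left(H + 0\right) - H = H - H = 0$)
$B + \left(-134 + F{\left(4 \cdot 3 \right)}\right)^{2} = -112 + \left(-134 + 0\right)^{2} = -112 + \left(-134\right)^{2} = -112 + 17956 = 17844$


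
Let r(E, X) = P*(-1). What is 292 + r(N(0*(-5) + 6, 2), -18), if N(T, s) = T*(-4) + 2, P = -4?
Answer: 296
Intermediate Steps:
N(T, s) = 2 - 4*T (N(T, s) = -4*T + 2 = 2 - 4*T)
r(E, X) = 4 (r(E, X) = -4*(-1) = 4)
292 + r(N(0*(-5) + 6, 2), -18) = 292 + 4 = 296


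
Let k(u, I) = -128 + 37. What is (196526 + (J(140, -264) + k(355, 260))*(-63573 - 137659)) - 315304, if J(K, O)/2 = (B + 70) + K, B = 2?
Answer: -67129034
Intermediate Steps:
k(u, I) = -91
J(K, O) = 144 + 2*K (J(K, O) = 2*((2 + 70) + K) = 2*(72 + K) = 144 + 2*K)
(196526 + (J(140, -264) + k(355, 260))*(-63573 - 137659)) - 315304 = (196526 + ((144 + 2*140) - 91)*(-63573 - 137659)) - 315304 = (196526 + ((144 + 280) - 91)*(-201232)) - 315304 = (196526 + (424 - 91)*(-201232)) - 315304 = (196526 + 333*(-201232)) - 315304 = (196526 - 67010256) - 315304 = -66813730 - 315304 = -67129034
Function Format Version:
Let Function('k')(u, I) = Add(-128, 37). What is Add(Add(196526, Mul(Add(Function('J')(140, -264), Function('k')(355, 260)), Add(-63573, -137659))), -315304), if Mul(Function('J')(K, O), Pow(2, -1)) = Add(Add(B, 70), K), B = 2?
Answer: -67129034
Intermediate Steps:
Function('k')(u, I) = -91
Function('J')(K, O) = Add(144, Mul(2, K)) (Function('J')(K, O) = Mul(2, Add(Add(2, 70), K)) = Mul(2, Add(72, K)) = Add(144, Mul(2, K)))
Add(Add(196526, Mul(Add(Function('J')(140, -264), Function('k')(355, 260)), Add(-63573, -137659))), -315304) = Add(Add(196526, Mul(Add(Add(144, Mul(2, 140)), -91), Add(-63573, -137659))), -315304) = Add(Add(196526, Mul(Add(Add(144, 280), -91), -201232)), -315304) = Add(Add(196526, Mul(Add(424, -91), -201232)), -315304) = Add(Add(196526, Mul(333, -201232)), -315304) = Add(Add(196526, -67010256), -315304) = Add(-66813730, -315304) = -67129034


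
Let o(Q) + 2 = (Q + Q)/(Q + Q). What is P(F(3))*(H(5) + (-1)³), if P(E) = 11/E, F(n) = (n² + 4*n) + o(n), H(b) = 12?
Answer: 121/20 ≈ 6.0500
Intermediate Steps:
o(Q) = -1 (o(Q) = -2 + (Q + Q)/(Q + Q) = -2 + (2*Q)/((2*Q)) = -2 + (2*Q)*(1/(2*Q)) = -2 + 1 = -1)
F(n) = -1 + n² + 4*n (F(n) = (n² + 4*n) - 1 = -1 + n² + 4*n)
P(F(3))*(H(5) + (-1)³) = (11/(-1 + 3² + 4*3))*(12 + (-1)³) = (11/(-1 + 9 + 12))*(12 - 1) = (11/20)*11 = 121/20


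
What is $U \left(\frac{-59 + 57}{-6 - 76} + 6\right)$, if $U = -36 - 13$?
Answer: $- \frac{12103}{41} \approx -295.2$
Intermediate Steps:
$U = -49$
$U \left(\frac{-59 + 57}{-6 - 76} + 6\right) = - 49 \left(\frac{-59 + 57}{-6 - 76} + 6\right) = - 49 \left(- \frac{2}{-82} + 6\right) = - 49 \left(\left(-2\right) \left(- \frac{1}{82}\right) + 6\right) = - 49 \left(\frac{1}{41} + 6\right) = \left(-49\right) \frac{247}{41} = - \frac{12103}{41}$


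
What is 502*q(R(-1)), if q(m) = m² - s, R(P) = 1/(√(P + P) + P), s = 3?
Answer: 1004*(-3*√2 + 2*I)/(-I + 2*√2) ≈ -1561.8 + 157.76*I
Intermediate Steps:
R(P) = 1/(P + √2*√P) (R(P) = 1/(√(2*P) + P) = 1/(√2*√P + P) = 1/(P + √2*√P))
q(m) = -3 + m² (q(m) = m² - 1*3 = m² - 3 = -3 + m²)
502*q(R(-1)) = 502*(-3 + (1/(-1 + √2*√(-1)))²) = 502*(-3 + (1/(-1 + √2*I))²) = 502*(-3 + (1/(-1 + I*√2))²) = 502*(-3 + (-1 + I*√2)⁻²) = -1506 + 502/(-1 + I*√2)²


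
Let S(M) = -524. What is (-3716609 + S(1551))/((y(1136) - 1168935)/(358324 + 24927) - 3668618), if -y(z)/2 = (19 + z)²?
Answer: 203513562769/200857907729 ≈ 1.0132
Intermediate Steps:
y(z) = -2*(19 + z)²
(-3716609 + S(1551))/((y(1136) - 1168935)/(358324 + 24927) - 3668618) = (-3716609 - 524)/((-2*(19 + 1136)² - 1168935)/(358324 + 24927) - 3668618) = -3717133/((-2*1155² - 1168935)/383251 - 3668618) = -3717133/((-2*1334025 - 1168935)*(1/383251) - 3668618) = -3717133/((-2668050 - 1168935)*(1/383251) - 3668618) = -3717133/(-3836985*1/383251 - 3668618) = -3717133/(-3836985/383251 - 3668618) = -3717133/(-1406005354103/383251) = -3717133*(-383251/1406005354103) = 203513562769/200857907729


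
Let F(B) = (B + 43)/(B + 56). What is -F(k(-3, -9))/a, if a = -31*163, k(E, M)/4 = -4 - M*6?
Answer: 243/1293568 ≈ 0.00018785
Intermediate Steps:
k(E, M) = -16 - 24*M (k(E, M) = 4*(-4 - M*6) = 4*(-4 - 6*M) = -16 - 24*M)
F(B) = (43 + B)/(56 + B)
a = -5053
-F(k(-3, -9))/a = -(43 + (-16 - 24*(-9)))/(56 + (-16 - 24*(-9)))/(-5053) = -(43 + (-16 + 216))/(56 + (-16 + 216))*(-1)/5053 = -(43 + 200)/(56 + 200)*(-1)/5053 = -243/256*(-1)/5053 = -(1/256)*243*(-1)/5053 = -243*(-1)/(256*5053) = -1*(-243/1293568) = 243/1293568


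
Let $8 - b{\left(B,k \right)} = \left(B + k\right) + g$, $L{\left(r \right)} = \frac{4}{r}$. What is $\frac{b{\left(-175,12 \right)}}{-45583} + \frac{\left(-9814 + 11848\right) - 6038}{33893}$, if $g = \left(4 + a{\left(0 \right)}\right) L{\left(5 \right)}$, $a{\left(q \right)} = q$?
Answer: $- \frac{941007887}{7724723095} \approx -0.12182$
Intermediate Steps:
$g = \frac{16}{5}$ ($g = \left(4 + 0\right) \frac{4}{5} = 4 \cdot 4 \cdot \frac{1}{5} = 4 \cdot \frac{4}{5} = \frac{16}{5} \approx 3.2$)
$b{\left(B,k \right)} = \frac{24}{5} - B - k$ ($b{\left(B,k \right)} = 8 - \left(\left(B + k\right) + \frac{16}{5}\right) = 8 - \left(\frac{16}{5} + B + k\right) = \frac{24}{5} - B - k$)
$\frac{b{\left(-175,12 \right)}}{-45583} + \frac{\left(-9814 + 11848\right) - 6038}{33893} = \frac{\frac{24}{5} - -175 - 12}{-45583} + \frac{\left(-9814 + 11848\right) - 6038}{33893} = \left(\frac{24}{5} + 175 - 12\right) \left(- \frac{1}{45583}\right) + \left(2034 - 6038\right) \frac{1}{33893} = \frac{839}{5} \left(- \frac{1}{45583}\right) - \frac{4004}{33893} = - \frac{839}{227915} - \frac{4004}{33893} = - \frac{941007887}{7724723095}$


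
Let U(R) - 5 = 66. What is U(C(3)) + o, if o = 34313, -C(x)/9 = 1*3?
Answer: 34384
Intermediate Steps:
C(x) = -27 (C(x) = -9*3 = -27)
U(R) = 71 (U(R) = 5 + 66 = 71)
U(C(3)) + o = 71 + 34313 = 34384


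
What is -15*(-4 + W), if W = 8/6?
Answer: 40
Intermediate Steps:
W = 4/3 (W = 8*(1/6) = 4/3 ≈ 1.3333)
-15*(-4 + W) = -15*(-4 + 4/3) = -15*(-8/3) = 40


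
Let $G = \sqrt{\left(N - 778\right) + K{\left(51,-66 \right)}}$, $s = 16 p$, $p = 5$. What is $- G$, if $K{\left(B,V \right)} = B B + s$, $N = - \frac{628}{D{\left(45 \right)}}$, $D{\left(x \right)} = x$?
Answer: $- \frac{13 \sqrt{2515}}{15} \approx -43.463$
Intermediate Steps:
$N = - \frac{628}{45} \approx -13.956$
$s = 80$ ($s = 16 \cdot 5 = 80$)
$K{\left(B,V \right)} = 80 + B^{2}$ ($K{\left(B,V \right)} = B B + 80 = B^{2} + 80 = 80 + B^{2}$)
$G = \frac{13 \sqrt{2515}}{15}$ ($G = \sqrt{\left(- \frac{628}{45} - 778\right) + \left(80 + 51^{2}\right)} = \sqrt{- \frac{35638}{45} + \left(80 + 2601\right)} = \sqrt{- \frac{35638}{45} + 2681} = \sqrt{\frac{85007}{45}} = \frac{13 \sqrt{2515}}{15} \approx 43.463$)
$- G = - \frac{13 \sqrt{2515}}{15}$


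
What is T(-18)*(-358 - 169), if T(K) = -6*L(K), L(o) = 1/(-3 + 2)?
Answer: -3162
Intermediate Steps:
L(o) = -1 (L(o) = 1/(-1) = -1)
T(K) = 6 (T(K) = -6*(-1) = 6)
T(-18)*(-358 - 169) = 6*(-358 - 169) = 6*(-527) = -3162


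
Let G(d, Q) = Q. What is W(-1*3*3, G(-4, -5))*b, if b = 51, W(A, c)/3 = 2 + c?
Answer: -459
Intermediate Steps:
W(A, c) = 6 + 3*c (W(A, c) = 3*(2 + c) = 6 + 3*c)
W(-1*3*3, G(-4, -5))*b = (6 + 3*(-5))*51 = (6 - 15)*51 = -9*51 = -459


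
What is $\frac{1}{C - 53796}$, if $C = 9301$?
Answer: $- \frac{1}{44495} \approx -2.2474 \cdot 10^{-5}$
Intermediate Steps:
$\frac{1}{C - 53796} = \frac{1}{9301 - 53796} = \frac{1}{-44495} = - \frac{1}{44495}$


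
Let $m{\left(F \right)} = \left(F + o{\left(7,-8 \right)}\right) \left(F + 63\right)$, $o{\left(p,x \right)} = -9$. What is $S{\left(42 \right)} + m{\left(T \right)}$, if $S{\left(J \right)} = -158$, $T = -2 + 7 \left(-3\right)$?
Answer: $-1438$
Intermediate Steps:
$T = -23$ ($T = -2 - 21 = -23$)
$m{\left(F \right)} = \left(-9 + F\right) \left(63 + F\right)$ ($m{\left(F \right)} = \left(F - 9\right) \left(F + 63\right) = \left(-9 + F\right) \left(63 + F\right)$)
$S{\left(42 \right)} + m{\left(T \right)} = -158 + \left(-567 + \left(-23\right)^{2} + 54 \left(-23\right)\right) = -158 - 1280 = -1438$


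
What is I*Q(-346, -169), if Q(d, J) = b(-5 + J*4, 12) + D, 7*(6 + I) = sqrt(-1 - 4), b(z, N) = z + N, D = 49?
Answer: 3720 - 620*I*sqrt(5)/7 ≈ 3720.0 - 198.05*I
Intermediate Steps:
b(z, N) = N + z
I = -6 + I*sqrt(5)/7 (I = -6 + sqrt(-1 - 4)/7 = -6 + sqrt(-5)/7 = -6 + (I*sqrt(5))/7 = -6 + I*sqrt(5)/7 ≈ -6.0 + 0.31944*I)
Q(d, J) = 56 + 4*J (Q(d, J) = (12 + (-5 + J*4)) + 49 = (12 + (-5 + 4*J)) + 49 = (7 + 4*J) + 49 = 56 + 4*J)
I*Q(-346, -169) = (-6 + I*sqrt(5)/7)*(56 + 4*(-169)) = (-6 + I*sqrt(5)/7)*(56 - 676) = (-6 + I*sqrt(5)/7)*(-620) = 3720 - 620*I*sqrt(5)/7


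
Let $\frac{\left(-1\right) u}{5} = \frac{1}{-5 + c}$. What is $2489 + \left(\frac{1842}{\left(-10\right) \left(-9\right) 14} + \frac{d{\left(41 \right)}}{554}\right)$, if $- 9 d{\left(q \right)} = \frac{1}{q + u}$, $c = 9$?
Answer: $\frac{69103070473}{27747090} \approx 2490.5$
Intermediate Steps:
$u = - \frac{5}{4}$ ($u = - \frac{5}{-5 + 9} = - \frac{5}{4} \approx -1.25$)
$d{\left(q \right)} = - \frac{1}{9 \left(- \frac{5}{4} + q\right)}$ ($d{\left(q \right)} = - \frac{1}{9 \left(q - \frac{5}{4}\right)} = - \frac{1}{9 \left(- \frac{5}{4} + q\right)}$)
$2489 + \left(\frac{1842}{\left(-10\right) \left(-9\right) 14} + \frac{d{\left(41 \right)}}{554}\right) = 2489 + \left(\frac{1842}{\left(-10\right) \left(-9\right) 14} + \frac{\left(-4\right) \frac{1}{-45 + 36 \cdot 41}}{554}\right) = 2489 + \left(\frac{1842}{90 \cdot 14} + - \frac{4}{-45 + 1476} \cdot \frac{1}{554}\right) = 2489 + \left(\frac{1842}{1260} + - \frac{4}{1431} \cdot \frac{1}{554}\right) = 2489 + \left(1842 \cdot \frac{1}{1260} + \left(-4\right) \frac{1}{1431} \cdot \frac{1}{554}\right) = 2489 + \left(\frac{307}{210} - \frac{2}{396387}\right) = 2489 + \frac{40563463}{27747090} = \frac{69103070473}{27747090}$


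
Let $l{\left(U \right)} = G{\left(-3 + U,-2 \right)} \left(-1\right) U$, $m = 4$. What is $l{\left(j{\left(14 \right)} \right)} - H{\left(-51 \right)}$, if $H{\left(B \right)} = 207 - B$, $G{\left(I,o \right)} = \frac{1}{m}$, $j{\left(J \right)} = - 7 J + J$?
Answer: $-237$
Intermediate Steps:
$j{\left(J \right)} = - 6 J$
$G{\left(I,o \right)} = \frac{1}{4}$
$l{\left(U \right)} = - \frac{U}{4}$ ($l{\left(U \right)} = \frac{1}{4} \left(-1\right) U = - \frac{U}{4}$)
$l{\left(j{\left(14 \right)} \right)} - H{\left(-51 \right)} = - \frac{\left(-6\right) 14}{4} - \left(207 - -51\right) = \left(- \frac{1}{4}\right) \left(-84\right) - \left(207 + 51\right) = 21 - 258 = -237$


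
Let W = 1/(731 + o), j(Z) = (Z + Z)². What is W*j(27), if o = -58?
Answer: 2916/673 ≈ 4.3328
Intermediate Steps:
j(Z) = 4*Z² (j(Z) = (2*Z)² = 4*Z²)
W = 1/673 (W = 1/(731 - 58) = 1/673 ≈ 0.0014859)
W*j(27) = (4*27²)/673 = (4*729)/673 = (1/673)*2916 = 2916/673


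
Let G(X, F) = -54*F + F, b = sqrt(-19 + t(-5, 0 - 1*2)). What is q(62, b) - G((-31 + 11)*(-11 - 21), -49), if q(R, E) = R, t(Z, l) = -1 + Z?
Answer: -2535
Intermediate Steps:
b = 5*I (b = sqrt(-19 + (-1 - 5)) = sqrt(-19 - 6) = sqrt(-25) = 5*I ≈ 5.0*I)
G(X, F) = -53*F
q(62, b) - G((-31 + 11)*(-11 - 21), -49) = 62 - (-53)*(-49) = 62 - 1*2597 = 62 - 2597 = -2535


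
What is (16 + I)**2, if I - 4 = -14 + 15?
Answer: 441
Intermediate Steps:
I = 5 (I = 4 + (-14 + 15) = 4 + 1 = 5)
(16 + I)**2 = (16 + 5)**2 = 21**2 = 441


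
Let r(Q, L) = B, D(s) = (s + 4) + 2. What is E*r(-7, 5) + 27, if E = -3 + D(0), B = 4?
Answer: 39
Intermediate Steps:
D(s) = 6 + s (D(s) = (4 + s) + 2 = 6 + s)
r(Q, L) = 4
E = 3 (E = -3 + (6 + 0) = -3 + 6 = 3)
E*r(-7, 5) + 27 = 3*4 + 27 = 12 + 27 = 39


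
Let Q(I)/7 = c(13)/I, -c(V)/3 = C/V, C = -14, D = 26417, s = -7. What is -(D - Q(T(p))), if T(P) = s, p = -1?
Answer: -343463/13 ≈ -26420.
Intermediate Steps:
T(P) = -7
c(V) = 42/V (c(V) = -(-42)/V = 42/V)
Q(I) = 294/(13*I) (Q(I) = 7*((42/13)/I) = 7*((42*(1/13))/I) = 7*(42/(13*I)) = 294/(13*I))
-(D - Q(T(p))) = -(26417 - 294/(13*(-7))) = -(26417 - 294*(-1)/(13*7)) = -(26417 - 1*(-42/13)) = -(26417 + 42/13) = -1*343463/13 = -343463/13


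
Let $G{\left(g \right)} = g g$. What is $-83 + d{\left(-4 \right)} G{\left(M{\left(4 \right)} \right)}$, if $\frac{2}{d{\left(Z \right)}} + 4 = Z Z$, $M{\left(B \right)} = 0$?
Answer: $-83$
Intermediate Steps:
$d{\left(Z \right)} = \frac{2}{-4 + Z^{2}}$ ($d{\left(Z \right)} = \frac{2}{-4 + Z Z} = \frac{2}{-4 + Z^{2}}$)
$G{\left(g \right)} = g^{2}$
$-83 + d{\left(-4 \right)} G{\left(M{\left(4 \right)} \right)} = -83 + \frac{2}{-4 + \left(-4\right)^{2}} \cdot 0^{2} = -83 + \frac{2}{-4 + 16} \cdot 0 = -83 + \frac{2}{12} \cdot 0 = -83 + 2 \cdot \frac{1}{12} \cdot 0 = -83 + \frac{1}{6} \cdot 0 = -83 + 0 = -83$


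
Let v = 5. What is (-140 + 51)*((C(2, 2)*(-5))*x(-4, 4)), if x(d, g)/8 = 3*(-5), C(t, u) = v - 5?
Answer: 0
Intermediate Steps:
C(t, u) = 0 (C(t, u) = 5 - 5 = 0)
x(d, g) = -120 (x(d, g) = 8*(3*(-5)) = 8*(-15) = -120)
(-140 + 51)*((C(2, 2)*(-5))*x(-4, 4)) = (-140 + 51)*((0*(-5))*(-120)) = -0*(-120) = -89*0 = 0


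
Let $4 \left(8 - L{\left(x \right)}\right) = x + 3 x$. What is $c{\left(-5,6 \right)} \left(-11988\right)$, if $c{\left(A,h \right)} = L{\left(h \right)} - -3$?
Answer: $-59940$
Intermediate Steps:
$L{\left(x \right)} = 8 - x$ ($L{\left(x \right)} = 8 - \frac{x + 3 x}{4} = 8 - \frac{4 x}{4} = 8 - x$)
$c{\left(A,h \right)} = 11 - h$ ($c{\left(A,h \right)} = \left(8 - h\right) - -3 = \left(8 - h\right) + 3 = 11 - h$)
$c{\left(-5,6 \right)} \left(-11988\right) = \left(11 - 6\right) \left(-11988\right) = 5 \left(-11988\right) = -59940$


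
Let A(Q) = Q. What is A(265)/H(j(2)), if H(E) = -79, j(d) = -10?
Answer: -265/79 ≈ -3.3544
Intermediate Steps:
A(265)/H(j(2)) = 265/(-79) = 265*(-1/79) = -265/79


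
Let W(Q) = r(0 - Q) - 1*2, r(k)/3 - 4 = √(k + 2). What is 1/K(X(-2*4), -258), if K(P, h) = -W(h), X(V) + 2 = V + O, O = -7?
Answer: 1/224 - 3*√65/1120 ≈ -0.017131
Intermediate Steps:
r(k) = 12 + 3*√(2 + k) (r(k) = 12 + 3*√(k + 2) = 12 + 3*√(2 + k))
W(Q) = 10 + 3*√(2 - Q) (W(Q) = (12 + 3*√(2 + (0 - Q))) - 1*2 = (12 + 3*√(2 - Q)) - 2 = 10 + 3*√(2 - Q))
X(V) = -9 + V (X(V) = -2 + (V - 7) = -2 + (-7 + V) = -9 + V)
K(P, h) = -10 - 3*√(2 - h) (K(P, h) = -(10 + 3*√(2 - h)) = -10 - 3*√(2 - h))
1/K(X(-2*4), -258) = 1/(-10 - 3*√(2 - 1*(-258))) = 1/(-10 - 3*√(2 + 258)) = 1/(-10 - 6*√65)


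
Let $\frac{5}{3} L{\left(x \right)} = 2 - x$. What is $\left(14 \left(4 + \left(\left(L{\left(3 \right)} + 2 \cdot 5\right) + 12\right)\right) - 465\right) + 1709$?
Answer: $\frac{7998}{5} \approx 1599.6$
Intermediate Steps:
$L{\left(x \right)} = \frac{6}{5} - \frac{3 x}{5}$ ($L{\left(x \right)} = \frac{3 \left(2 - x\right)}{5} = \frac{6}{5} - \frac{3 x}{5}$)
$\left(14 \left(4 + \left(\left(L{\left(3 \right)} + 2 \cdot 5\right) + 12\right)\right) - 465\right) + 1709 = \left(14 \left(4 + \left(\left(\left(\frac{6}{5} - \frac{9}{5}\right) + 2 \cdot 5\right) + 12\right)\right) - 465\right) + 1709 = \left(14 \left(4 + \left(\left(\left(\frac{6}{5} - \frac{9}{5}\right) + 10\right) + 12\right)\right) - 465\right) + 1709 = \left(14 \left(4 + \left(\left(- \frac{3}{5} + 10\right) + 12\right)\right) - 465\right) + 1709 = \left(14 \left(4 + \left(\frac{47}{5} + 12\right)\right) - 465\right) + 1709 = \left(14 \left(4 + \frac{107}{5}\right) - 465\right) + 1709 = \left(14 \cdot \frac{127}{5} - 465\right) + 1709 = \left(\frac{1778}{5} - 465\right) + 1709 = - \frac{547}{5} + 1709 = \frac{7998}{5}$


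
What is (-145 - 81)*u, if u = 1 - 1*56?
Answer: 12430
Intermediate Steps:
u = -55 (u = 1 - 56 = -55)
(-145 - 81)*u = (-145 - 81)*(-55) = -226*(-55) = 12430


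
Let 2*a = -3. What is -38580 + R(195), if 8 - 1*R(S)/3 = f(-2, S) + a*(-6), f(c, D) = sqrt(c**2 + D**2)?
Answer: -38583 - 3*sqrt(38029) ≈ -39168.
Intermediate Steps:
a = -3/2 (a = (1/2)*(-3) = -3/2 ≈ -1.5000)
f(c, D) = sqrt(D**2 + c**2)
R(S) = -3 - 3*sqrt(4 + S**2) (R(S) = 24 - 3*(sqrt(S**2 + (-2)**2) - 3/2*(-6)) = 24 - 3*(sqrt(S**2 + 4) + 9) = 24 - 3*(sqrt(4 + S**2) + 9) = 24 - 3*(9 + sqrt(4 + S**2)) = 24 + (-27 - 3*sqrt(4 + S**2)) = -3 - 3*sqrt(4 + S**2))
-38580 + R(195) = -38580 + (-3 - 3*sqrt(4 + 195**2)) = -38580 + (-3 - 3*sqrt(4 + 38025)) = -38580 + (-3 - 3*sqrt(38029)) = -38583 - 3*sqrt(38029)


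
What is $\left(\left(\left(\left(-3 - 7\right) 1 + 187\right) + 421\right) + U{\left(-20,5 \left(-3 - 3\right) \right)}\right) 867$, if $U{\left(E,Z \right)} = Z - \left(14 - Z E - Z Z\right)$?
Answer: $1780818$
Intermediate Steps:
$U{\left(E,Z \right)} = -14 + Z + Z^{2} + E Z$ ($U{\left(E,Z \right)} = Z - \left(14 - Z^{2} - E Z\right) = Z + \left(-14 + Z^{2} + E Z\right) = -14 + Z + Z^{2} + E Z$)
$\left(\left(\left(\left(-3 - 7\right) 1 + 187\right) + 421\right) + U{\left(-20,5 \left(-3 - 3\right) \right)}\right) 867 = \left(\left(\left(\left(-3 - 7\right) 1 + 187\right) + 421\right) + \left(-14 + 5 \left(-3 - 3\right) + \left(5 \left(-3 - 3\right)\right)^{2} - 20 \cdot 5 \left(-3 - 3\right)\right)\right) 867 = \left(\left(\left(\left(-10\right) 1 + 187\right) + 421\right) + \left(-14 + 5 \left(-6\right) + \left(5 \left(-6\right)\right)^{2} - 20 \cdot 5 \left(-6\right)\right)\right) 867 = \left(\left(\left(-10 + 187\right) + 421\right) - \left(-556 - 900\right)\right) 867 = \left(\left(177 + 421\right) + \left(-14 - 30 + 900 + 600\right)\right) 867 = \left(598 + 1456\right) 867 = 2054 \cdot 867 = 1780818$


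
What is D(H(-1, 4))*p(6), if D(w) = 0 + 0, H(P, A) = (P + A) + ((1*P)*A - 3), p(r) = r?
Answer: 0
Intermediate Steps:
H(P, A) = -3 + A + P + A*P (H(P, A) = (A + P) + (P*A - 3) = (A + P) + (A*P - 3) = (A + P) + (-3 + A*P) = -3 + A + P + A*P)
D(w) = 0
D(H(-1, 4))*p(6) = 0*6 = 0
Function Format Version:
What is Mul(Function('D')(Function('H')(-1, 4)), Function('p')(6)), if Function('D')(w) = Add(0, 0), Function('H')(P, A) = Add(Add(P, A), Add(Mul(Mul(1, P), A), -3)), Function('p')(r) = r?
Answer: 0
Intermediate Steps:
Function('H')(P, A) = Add(-3, A, P, Mul(A, P)) (Function('H')(P, A) = Add(Add(A, P), Add(Mul(P, A), -3)) = Add(Add(A, P), Add(Mul(A, P), -3)) = Add(Add(A, P), Add(-3, Mul(A, P))) = Add(-3, A, P, Mul(A, P)))
Function('D')(w) = 0
Mul(Function('D')(Function('H')(-1, 4)), Function('p')(6)) = Mul(0, 6) = 0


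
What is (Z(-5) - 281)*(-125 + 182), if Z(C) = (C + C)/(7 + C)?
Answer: -16302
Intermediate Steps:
Z(C) = 2*C/(7 + C) (Z(C) = (2*C)/(7 + C) = 2*C/(7 + C))
(Z(-5) - 281)*(-125 + 182) = (2*(-5)/(7 - 5) - 281)*(-125 + 182) = (2*(-5)/2 - 281)*57 = (2*(-5)*(½) - 281)*57 = (-5 - 281)*57 = -286*57 = -16302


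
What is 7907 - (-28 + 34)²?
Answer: 7871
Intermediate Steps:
7907 - (-28 + 34)² = 7907 - 1*6² = 7907 - 1*36 = 7907 - 36 = 7871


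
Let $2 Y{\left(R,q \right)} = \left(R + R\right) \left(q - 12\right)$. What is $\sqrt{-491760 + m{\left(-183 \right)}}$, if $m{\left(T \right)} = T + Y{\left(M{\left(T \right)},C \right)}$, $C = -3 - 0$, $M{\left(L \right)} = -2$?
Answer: $9 i \sqrt{6073} \approx 701.37 i$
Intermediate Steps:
$C = -3$ ($C = -3 + 0 = -3$)
$Y{\left(R,q \right)} = R \left(-12 + q\right)$ ($Y{\left(R,q \right)} = \frac{\left(R + R\right) \left(q - 12\right)}{2} = \frac{2 R \left(-12 + q\right)}{2} = R \left(-12 + q\right)$)
$m{\left(T \right)} = 30 + T$ ($m{\left(T \right)} = T - 2 \left(-12 - 3\right) = T - -30 = T + 30 = 30 + T$)
$\sqrt{-491760 + m{\left(-183 \right)}} = \sqrt{-491760 + \left(30 - 183\right)} = \sqrt{-491760 - 153} = \sqrt{-491913} = 9 i \sqrt{6073}$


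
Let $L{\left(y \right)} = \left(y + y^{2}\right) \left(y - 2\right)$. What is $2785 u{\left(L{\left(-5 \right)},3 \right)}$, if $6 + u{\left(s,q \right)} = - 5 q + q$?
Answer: $-50130$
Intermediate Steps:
$L{\left(y \right)} = \left(-2 + y\right) \left(y + y^{2}\right)$ ($L{\left(y \right)} = \left(y + y^{2}\right) \left(-2 + y\right) = \left(-2 + y\right) \left(y + y^{2}\right)$)
$u{\left(s,q \right)} = -6 - 4 q$ ($u{\left(s,q \right)} = -6 + \left(- 5 q + q\right) = -6 - 4 q$)
$2785 u{\left(L{\left(-5 \right)},3 \right)} = 2785 \left(-6 - 12\right) = 2785 \left(-18\right) = -50130$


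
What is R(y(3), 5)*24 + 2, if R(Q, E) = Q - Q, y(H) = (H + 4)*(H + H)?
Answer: 2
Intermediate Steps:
y(H) = 2*H*(4 + H) (y(H) = (4 + H)*(2*H) = 2*H*(4 + H))
R(Q, E) = 0
R(y(3), 5)*24 + 2 = 0*24 + 2 = 0 + 2 = 2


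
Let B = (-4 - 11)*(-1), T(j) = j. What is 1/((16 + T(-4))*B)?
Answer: 1/180 ≈ 0.0055556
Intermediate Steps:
B = 15 (B = -15*(-1) = 15)
1/((16 + T(-4))*B) = 1/((16 - 4)*15) = 1/(12*15) = 1/180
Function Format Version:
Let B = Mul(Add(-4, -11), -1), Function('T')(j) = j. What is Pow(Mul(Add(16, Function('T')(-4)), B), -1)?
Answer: Rational(1, 180) ≈ 0.0055556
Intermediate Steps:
B = 15 (B = Mul(-15, -1) = 15)
Pow(Mul(Add(16, Function('T')(-4)), B), -1) = Pow(Mul(Add(16, -4), 15), -1) = Pow(Mul(12, 15), -1) = Pow(180, -1) = Rational(1, 180)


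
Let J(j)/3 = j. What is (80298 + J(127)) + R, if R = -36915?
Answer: 43764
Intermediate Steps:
J(j) = 3*j
(80298 + J(127)) + R = (80298 + 3*127) - 36915 = (80298 + 381) - 36915 = 80679 - 36915 = 43764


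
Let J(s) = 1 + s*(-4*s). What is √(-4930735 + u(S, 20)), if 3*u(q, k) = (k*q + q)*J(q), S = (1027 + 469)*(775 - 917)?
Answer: √268421837523178145 ≈ 5.1809e+8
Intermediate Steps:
S = -212432 (S = 1496*(-142) = -212432)
J(s) = 1 - 4*s²
u(q, k) = (1 - 4*q²)*(q + k*q)/3 (u(q, k) = ((k*q + q)*(1 - 4*q²))/3 = ((q + k*q)*(1 - 4*q²))/3 = ((1 - 4*q²)*(q + k*q))/3 = (1 - 4*q²)*(q + k*q)/3)
√(-4930735 + u(S, 20)) = √(-4930735 - ⅓*(-212432)*(1 + 20)*(-1 + 4*(-212432)²)) = √(-4930735 - ⅓*(-212432)*21*(-1 + 4*45127354624)) = √(-4930735 - ⅓*(-212432)*21*(-1 + 180509418496)) = √(-4930735 - ⅓*(-212432)*21*180509418495) = √(-4930735 + 268421837528108880) = √268421837523178145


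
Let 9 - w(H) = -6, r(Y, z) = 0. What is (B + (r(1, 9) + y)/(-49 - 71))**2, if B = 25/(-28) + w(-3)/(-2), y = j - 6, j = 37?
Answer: 52809289/705600 ≈ 74.843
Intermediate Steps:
w(H) = 15 (w(H) = 9 - 1*(-6) = 9 + 6 = 15)
y = 31 (y = 37 - 6 = 31)
B = -235/28 (B = 25/(-28) + 15/(-2) = 25*(-1/28) + 15*(-1/2) = -25/28 - 15/2 = -235/28 ≈ -8.3929)
(B + (r(1, 9) + y)/(-49 - 71))**2 = (-235/28 + (0 + 31)/(-49 - 71))**2 = (-235/28 + 31/(-120))**2 = (-235/28 + 31*(-1/120))**2 = (-235/28 - 31/120)**2 = (-7267/840)**2 = 52809289/705600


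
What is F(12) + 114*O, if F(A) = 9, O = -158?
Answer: -18003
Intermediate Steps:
F(12) + 114*O = 9 + 114*(-158) = 9 - 18012 = -18003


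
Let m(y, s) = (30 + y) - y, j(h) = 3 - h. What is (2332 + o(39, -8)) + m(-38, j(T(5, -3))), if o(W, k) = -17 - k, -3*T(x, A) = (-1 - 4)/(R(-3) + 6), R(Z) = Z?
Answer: 2353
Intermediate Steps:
T(x, A) = 5/9 (T(x, A) = -(-1 - 4)/(3*(-3 + 6)) = -(-5)/(3*3) = -⅓*(-5/3) = 5/9)
m(y, s) = 30
(2332 + o(39, -8)) + m(-38, j(T(5, -3))) = (2332 + (-17 - 1*(-8))) + 30 = (2332 + (-17 + 8)) + 30 = (2332 - 9) + 30 = 2323 + 30 = 2353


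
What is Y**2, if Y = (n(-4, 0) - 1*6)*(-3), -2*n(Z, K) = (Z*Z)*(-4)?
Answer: 6084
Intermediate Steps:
n(Z, K) = 2*Z**2 (n(Z, K) = -Z*Z*(-4)/2 = -Z**2*(-4)/2 = -(-2)*Z**2 = 2*Z**2)
Y = -78 (Y = (2*(-4)**2 - 1*6)*(-3) = (2*16 - 6)*(-3) = (32 - 6)*(-3) = 26*(-3) = -78)
Y**2 = (-78)**2 = 6084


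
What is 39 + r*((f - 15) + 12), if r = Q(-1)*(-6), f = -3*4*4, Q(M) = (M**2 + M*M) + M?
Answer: 345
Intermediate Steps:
Q(M) = M + 2*M**2 (Q(M) = (M**2 + M**2) + M = 2*M**2 + M = M + 2*M**2)
f = -48 (f = -12*4 = -48)
r = -6 (r = -(1 + 2*(-1))*(-6) = -(1 - 2)*(-6) = -1*(-1)*(-6) = 1*(-6) = -6)
39 + r*((f - 15) + 12) = 39 - 6*((-48 - 15) + 12) = 39 - 6*(-63 + 12) = 39 - 6*(-51) = 39 + 306 = 345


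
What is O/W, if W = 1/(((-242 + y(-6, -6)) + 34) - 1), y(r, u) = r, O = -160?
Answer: 34400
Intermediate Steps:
W = -1/215 (W = 1/(((-242 - 6) + 34) - 1) = 1/((-248 + 34) - 1) = 1/(-214 - 1) = 1/(-215) = -1/215 ≈ -0.0046512)
O/W = -160/(-1/215) = -160*(-215) = 34400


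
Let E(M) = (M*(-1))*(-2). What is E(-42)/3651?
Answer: -28/1217 ≈ -0.023007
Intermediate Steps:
E(M) = 2*M (E(M) = -M*(-2) = 2*M)
E(-42)/3651 = (2*(-42))/3651 = -84*1/3651 = -28/1217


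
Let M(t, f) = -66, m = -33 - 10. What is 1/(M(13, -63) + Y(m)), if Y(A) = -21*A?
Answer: 1/837 ≈ 0.0011947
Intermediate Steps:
m = -43
1/(M(13, -63) + Y(m)) = 1/(-66 - 21*(-43)) = 1/(-66 + 903) = 1/837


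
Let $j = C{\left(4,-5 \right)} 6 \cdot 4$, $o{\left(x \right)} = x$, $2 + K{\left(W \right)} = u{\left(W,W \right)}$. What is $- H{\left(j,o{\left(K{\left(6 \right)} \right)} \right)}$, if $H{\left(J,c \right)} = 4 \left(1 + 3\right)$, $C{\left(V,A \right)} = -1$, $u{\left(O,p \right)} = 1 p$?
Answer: $-16$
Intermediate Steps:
$u{\left(O,p \right)} = p$
$K{\left(W \right)} = -2 + W$
$j = -24$ ($j = \left(-1\right) 6 \cdot 4 = \left(-6\right) 4 = -24$)
$H{\left(J,c \right)} = 16$ ($H{\left(J,c \right)} = 4 \cdot 4 = 16$)
$- H{\left(j,o{\left(K{\left(6 \right)} \right)} \right)} = \left(-1\right) 16 = -16$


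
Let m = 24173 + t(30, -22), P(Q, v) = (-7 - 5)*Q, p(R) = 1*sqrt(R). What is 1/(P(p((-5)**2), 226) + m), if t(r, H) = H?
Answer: 1/24091 ≈ 4.1509e-5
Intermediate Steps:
p(R) = sqrt(R)
P(Q, v) = -12*Q
m = 24151 (m = 24173 - 22 = 24151)
1/(P(p((-5)**2), 226) + m) = 1/(-12*sqrt((-5)**2) + 24151) = 1/(-12*sqrt(25) + 24151) = 1/(-12*5 + 24151) = 1/(-60 + 24151) = 1/24091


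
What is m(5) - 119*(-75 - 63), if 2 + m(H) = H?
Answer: 16425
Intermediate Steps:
m(H) = -2 + H
m(5) - 119*(-75 - 63) = (-2 + 5) - 119*(-75 - 63) = 3 - 119*(-138) = 3 + 16422 = 16425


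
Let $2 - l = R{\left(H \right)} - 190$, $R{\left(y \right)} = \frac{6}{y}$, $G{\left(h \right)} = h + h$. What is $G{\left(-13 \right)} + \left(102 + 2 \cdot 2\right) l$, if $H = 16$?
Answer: $\frac{81145}{4} \approx 20286.0$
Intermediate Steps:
$G{\left(h \right)} = 2 h$
$l = \frac{1533}{8}$ ($l = 2 - \left(\frac{6}{16} - 190\right) = 2 - \left(6 \cdot \frac{1}{16} - 190\right) = 2 - \left(\frac{3}{8} - 190\right) = 2 - - \frac{1517}{8} = 2 + \frac{1517}{8} = \frac{1533}{8} \approx 191.63$)
$G{\left(-13 \right)} + \left(102 + 2 \cdot 2\right) l = 2 \left(-13\right) + \left(102 + 2 \cdot 2\right) \frac{1533}{8} = -26 + \left(102 + 4\right) \frac{1533}{8} = -26 + 106 \cdot \frac{1533}{8} = -26 + \frac{81249}{4} = \frac{81145}{4}$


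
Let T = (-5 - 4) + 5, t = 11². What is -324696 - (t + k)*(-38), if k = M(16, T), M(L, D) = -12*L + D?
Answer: -327546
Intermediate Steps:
t = 121
T = -4 (T = -9 + 5 = -4)
M(L, D) = D - 12*L
k = -196 (k = -4 - 12*16 = -4 - 192 = -196)
-324696 - (t + k)*(-38) = -324696 - (121 - 196)*(-38) = -324696 - (-75)*(-38) = -324696 - 1*2850 = -324696 - 2850 = -327546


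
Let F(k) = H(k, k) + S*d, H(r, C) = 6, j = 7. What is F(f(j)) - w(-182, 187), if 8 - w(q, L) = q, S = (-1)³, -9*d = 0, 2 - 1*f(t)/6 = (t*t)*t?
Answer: -184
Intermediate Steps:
f(t) = 12 - 6*t³ (f(t) = 12 - 6*t*t*t = 12 - 6*t²*t = 12 - 6*t³)
d = 0 (d = -⅑*0 = 0)
S = -1
w(q, L) = 8 - q
F(k) = 6 (F(k) = 6 - 1*0 = 6 + 0 = 6)
F(f(j)) - w(-182, 187) = 6 - (8 - 1*(-182)) = 6 - (8 + 182) = 6 - 1*190 = 6 - 190 = -184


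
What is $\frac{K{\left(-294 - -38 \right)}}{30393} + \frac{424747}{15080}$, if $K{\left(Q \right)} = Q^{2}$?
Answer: $\frac{13897618451}{458326440} \approx 30.323$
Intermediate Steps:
$\frac{K{\left(-294 - -38 \right)}}{30393} + \frac{424747}{15080} = \frac{\left(-294 - -38\right)^{2}}{30393} + \frac{424747}{15080} = \left(-294 + 38\right)^{2} \cdot \frac{1}{30393} + 424747 \cdot \frac{1}{15080} = \left(-256\right)^{2} \cdot \frac{1}{30393} + \frac{424747}{15080} = 65536 \cdot \frac{1}{30393} + \frac{424747}{15080} = \frac{65536}{30393} + \frac{424747}{15080} = \frac{13897618451}{458326440}$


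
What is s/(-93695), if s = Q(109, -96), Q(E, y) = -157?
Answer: 157/93695 ≈ 0.0016757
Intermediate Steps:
s = -157
s/(-93695) = -157/(-93695) = -157*(-1/93695) = 157/93695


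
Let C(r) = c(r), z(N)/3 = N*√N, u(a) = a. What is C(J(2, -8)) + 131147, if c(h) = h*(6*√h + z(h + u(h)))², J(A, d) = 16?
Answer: 4858955 + 294912*√2 ≈ 5.2760e+6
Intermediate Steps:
z(N) = 3*N^(3/2) (z(N) = 3*(N*√N) = 3*N^(3/2))
c(h) = h*(6*√h + 6*√2*h^(3/2))² (c(h) = h*(6*√h + 3*(h + h)^(3/2))² = h*(6*√h + 3*(2*h)^(3/2))² = h*(6*√h + 3*(2*√2*h^(3/2)))² = h*(6*√h + 6*√2*h^(3/2))²)
C(r) = 36*r²*(1 + r*√2)²
C(J(2, -8)) + 131147 = 36*16²*(1 + 16*√2)² + 131147 = 36*256*(1 + 16*√2)² + 131147 = 9216*(1 + 16*√2)² + 131147 = 131147 + 9216*(1 + 16*√2)²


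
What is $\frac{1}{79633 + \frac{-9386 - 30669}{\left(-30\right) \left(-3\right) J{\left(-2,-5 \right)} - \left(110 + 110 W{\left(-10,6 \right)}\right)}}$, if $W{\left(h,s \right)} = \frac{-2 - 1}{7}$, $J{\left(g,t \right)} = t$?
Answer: $\frac{718}{57232571} \approx 1.2545 \cdot 10^{-5}$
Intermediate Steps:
$W{\left(h,s \right)} = - \frac{3}{7}$ ($W{\left(h,s \right)} = \left(-3\right) \frac{1}{7} = - \frac{3}{7}$)
$\frac{1}{79633 + \frac{-9386 - 30669}{\left(-30\right) \left(-3\right) J{\left(-2,-5 \right)} - \left(110 + 110 W{\left(-10,6 \right)}\right)}} = \frac{1}{79633 + \frac{-9386 - 30669}{\left(-30\right) \left(-3\right) \left(-5\right) - \frac{440}{7}}} = \frac{1}{79633 - \frac{40055}{90 \left(-5\right) + \left(\frac{330}{7} - 110\right)}} = \frac{1}{79633 - \frac{40055}{-450 - \frac{440}{7}}} = \frac{1}{79633 - \frac{40055}{- \frac{3590}{7}}} = \frac{1}{79633 - - \frac{56077}{718}} = \frac{1}{79633 + \frac{56077}{718}} = \frac{1}{\frac{57232571}{718}} = \frac{718}{57232571}$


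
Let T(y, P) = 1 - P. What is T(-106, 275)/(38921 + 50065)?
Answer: -137/44493 ≈ -0.0030791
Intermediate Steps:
T(-106, 275)/(38921 + 50065) = (1 - 1*275)/(38921 + 50065) = (1 - 275)/88986 = -274*1/88986 = -137/44493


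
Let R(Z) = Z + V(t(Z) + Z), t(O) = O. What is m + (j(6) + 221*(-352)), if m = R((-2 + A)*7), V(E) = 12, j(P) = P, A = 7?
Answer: -77739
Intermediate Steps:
R(Z) = 12 + Z (R(Z) = Z + 12 = 12 + Z)
m = 47 (m = 12 + (-2 + 7)*7 = 12 + 5*7 = 12 + 35 = 47)
m + (j(6) + 221*(-352)) = 47 + (6 + 221*(-352)) = 47 + (6 - 77792) = 47 - 77786 = -77739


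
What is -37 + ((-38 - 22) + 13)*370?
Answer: -17427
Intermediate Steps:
-37 + ((-38 - 22) + 13)*370 = -37 + (-60 + 13)*370 = -37 - 47*370 = -37 - 17390 = -17427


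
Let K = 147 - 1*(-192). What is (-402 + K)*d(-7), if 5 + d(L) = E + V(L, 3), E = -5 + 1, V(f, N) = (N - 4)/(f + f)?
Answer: 1125/2 ≈ 562.50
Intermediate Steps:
V(f, N) = (-4 + N)/(2*f) (V(f, N) = (-4 + N)/((2*f)) = (-4 + N)*(1/(2*f)) = (-4 + N)/(2*f))
K = 339 (K = 147 + 192 = 339)
E = -4
d(L) = -9 - 1/(2*L) (d(L) = -5 + (-4 + (-4 + 3)/(2*L)) = -5 + (-4 + (1/2)*(-1)/L) = -5 + (-4 - 1/(2*L)) = -9 - 1/(2*L))
(-402 + K)*d(-7) = (-402 + 339)*(-9 - 1/2/(-7)) = -63*(-9 - 1/2*(-1/7)) = -63*(-9 + 1/14) = -63*(-125/14) = 1125/2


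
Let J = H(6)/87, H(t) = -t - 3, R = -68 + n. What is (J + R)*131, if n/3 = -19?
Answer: -475268/29 ≈ -16389.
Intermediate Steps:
n = -57 (n = 3*(-19) = -57)
R = -125 (R = -68 - 57 = -125)
H(t) = -3 - t
J = -3/29 (J = (-3 - 1*6)/87 = (-3 - 6)*(1/87) = -9*1/87 = -3/29 ≈ -0.10345)
(J + R)*131 = (-3/29 - 125)*131 = -3628/29*131 = -475268/29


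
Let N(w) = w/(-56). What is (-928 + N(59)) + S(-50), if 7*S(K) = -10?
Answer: -52107/56 ≈ -930.48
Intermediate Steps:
S(K) = -10/7 (S(K) = (⅐)*(-10) = -10/7)
N(w) = -w/56 (N(w) = w*(-1/56) = -w/56)
(-928 + N(59)) + S(-50) = (-928 - 1/56*59) - 10/7 = (-928 - 59/56) - 10/7 = -52027/56 - 10/7 = -52107/56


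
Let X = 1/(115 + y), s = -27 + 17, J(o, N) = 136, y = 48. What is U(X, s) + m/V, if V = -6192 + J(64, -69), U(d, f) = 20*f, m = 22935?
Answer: -1234135/6056 ≈ -203.79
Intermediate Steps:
s = -10
X = 1/163 (X = 1/(115 + 48) = 1/163 ≈ 0.0061350)
V = -6056 (V = -6192 + 136 = -6056)
U(X, s) + m/V = 20*(-10) + 22935/(-6056) = -200 + 22935*(-1/6056) = -200 - 22935/6056 = -1234135/6056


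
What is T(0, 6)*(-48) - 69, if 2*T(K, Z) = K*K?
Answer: -69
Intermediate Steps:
T(K, Z) = K²/2 (T(K, Z) = (K*K)/2 = K²/2)
T(0, 6)*(-48) - 69 = ((½)*0²)*(-48) - 69 = ((½)*0)*(-48) - 69 = 0*(-48) - 69 = 0 - 69 = -69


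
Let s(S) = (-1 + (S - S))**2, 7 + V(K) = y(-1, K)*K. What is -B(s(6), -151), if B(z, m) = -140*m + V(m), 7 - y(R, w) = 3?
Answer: -20529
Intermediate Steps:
y(R, w) = 4 (y(R, w) = 7 - 1*3 = 7 - 3 = 4)
V(K) = -7 + 4*K
s(S) = 1 (s(S) = (-1 + 0)**2 = (-1)**2 = 1)
B(z, m) = -7 - 136*m (B(z, m) = -140*m + (-7 + 4*m) = -7 - 136*m)
-B(s(6), -151) = -(-7 - 136*(-151)) = -(-7 + 20536) = -1*20529 = -20529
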